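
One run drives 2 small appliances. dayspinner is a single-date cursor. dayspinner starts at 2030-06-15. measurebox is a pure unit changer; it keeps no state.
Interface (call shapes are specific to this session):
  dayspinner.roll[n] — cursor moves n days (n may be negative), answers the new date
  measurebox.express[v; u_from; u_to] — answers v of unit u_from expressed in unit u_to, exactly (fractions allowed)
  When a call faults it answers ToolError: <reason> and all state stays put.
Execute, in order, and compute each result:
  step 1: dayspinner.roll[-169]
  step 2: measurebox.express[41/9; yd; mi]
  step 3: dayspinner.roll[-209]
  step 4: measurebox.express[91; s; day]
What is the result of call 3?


CALL dayspinner.roll[n: -169]
RET  2029-12-28
CALL measurebox.express[v: 41/9; u_from: yd; u_to: mi]
RET  41/15840
CALL dayspinner.roll[n: -209]
RET  2029-06-02
CALL measurebox.express[v: 91; u_from: s; u_to: day]
RET  91/86400

Answer: 2029-06-02


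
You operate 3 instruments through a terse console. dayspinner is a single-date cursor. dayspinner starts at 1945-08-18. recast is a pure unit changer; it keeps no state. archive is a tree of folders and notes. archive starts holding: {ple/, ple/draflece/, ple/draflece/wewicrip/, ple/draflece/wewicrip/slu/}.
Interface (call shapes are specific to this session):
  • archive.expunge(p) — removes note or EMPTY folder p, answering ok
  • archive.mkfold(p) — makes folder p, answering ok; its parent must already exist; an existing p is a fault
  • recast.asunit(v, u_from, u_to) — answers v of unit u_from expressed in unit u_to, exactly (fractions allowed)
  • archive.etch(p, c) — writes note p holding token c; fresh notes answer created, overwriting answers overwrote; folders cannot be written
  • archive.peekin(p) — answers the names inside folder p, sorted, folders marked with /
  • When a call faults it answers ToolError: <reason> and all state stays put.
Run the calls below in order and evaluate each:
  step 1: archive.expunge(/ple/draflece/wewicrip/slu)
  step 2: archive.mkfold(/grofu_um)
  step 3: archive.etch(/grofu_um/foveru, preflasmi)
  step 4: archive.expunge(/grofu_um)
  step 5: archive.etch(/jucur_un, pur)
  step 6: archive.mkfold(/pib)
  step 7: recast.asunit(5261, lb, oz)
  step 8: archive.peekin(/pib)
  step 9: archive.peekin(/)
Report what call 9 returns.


Now I run archive.expunge on /ple/draflece/wewicrip/slu, which returns ok.
Now I run archive.mkfold on /grofu_um, and observe ok.
Next I call archive.etch on /grofu_um/foveru, preflasmi, and observe created.
Using archive.expunge on /grofu_um, → ToolError: not empty.
I try archive.etch on /jucur_un, pur, yielding created.
I use archive.mkfold on /pib, — result: ok.
Calling recast.asunit on 5261, lb, oz, — result: 84176.
I run archive.peekin on /pib, and see [].
I use archive.peekin on /, which returns [grofu_um/, jucur_un, pib/, ple/].

Answer: [grofu_um/, jucur_un, pib/, ple/]


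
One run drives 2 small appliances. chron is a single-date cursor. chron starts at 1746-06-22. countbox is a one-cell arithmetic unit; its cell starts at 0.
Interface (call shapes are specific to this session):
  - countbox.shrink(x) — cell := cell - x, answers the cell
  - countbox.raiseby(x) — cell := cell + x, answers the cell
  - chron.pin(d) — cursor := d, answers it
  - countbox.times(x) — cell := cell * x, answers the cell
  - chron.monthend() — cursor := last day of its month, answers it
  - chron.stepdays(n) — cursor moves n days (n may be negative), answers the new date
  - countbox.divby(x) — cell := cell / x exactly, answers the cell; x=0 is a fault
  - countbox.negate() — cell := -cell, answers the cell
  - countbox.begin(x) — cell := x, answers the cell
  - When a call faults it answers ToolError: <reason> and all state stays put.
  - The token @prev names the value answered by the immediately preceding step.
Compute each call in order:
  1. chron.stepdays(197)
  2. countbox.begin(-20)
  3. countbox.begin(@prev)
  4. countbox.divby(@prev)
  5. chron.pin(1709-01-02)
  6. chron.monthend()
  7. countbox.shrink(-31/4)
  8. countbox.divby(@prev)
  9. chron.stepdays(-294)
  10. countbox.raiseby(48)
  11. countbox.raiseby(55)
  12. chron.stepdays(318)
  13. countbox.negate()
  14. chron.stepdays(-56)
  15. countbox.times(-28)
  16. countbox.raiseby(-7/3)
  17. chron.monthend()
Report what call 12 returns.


Answer: 1709-02-24

Derivation:
CALL chron.stepdays[n: 197]
RET  1747-01-05
CALL countbox.begin[x: -20]
RET  -20
CALL countbox.begin[x: @prev]
RET  -20
CALL countbox.divby[x: @prev]
RET  1
CALL chron.pin[d: 1709-01-02]
RET  1709-01-02
CALL chron.monthend[]
RET  1709-01-31
CALL countbox.shrink[x: -31/4]
RET  35/4
CALL countbox.divby[x: @prev]
RET  1
CALL chron.stepdays[n: -294]
RET  1708-04-12
CALL countbox.raiseby[x: 48]
RET  49
CALL countbox.raiseby[x: 55]
RET  104
CALL chron.stepdays[n: 318]
RET  1709-02-24
CALL countbox.negate[]
RET  -104
CALL chron.stepdays[n: -56]
RET  1708-12-30
CALL countbox.times[x: -28]
RET  2912
CALL countbox.raiseby[x: -7/3]
RET  8729/3
CALL chron.monthend[]
RET  1708-12-31


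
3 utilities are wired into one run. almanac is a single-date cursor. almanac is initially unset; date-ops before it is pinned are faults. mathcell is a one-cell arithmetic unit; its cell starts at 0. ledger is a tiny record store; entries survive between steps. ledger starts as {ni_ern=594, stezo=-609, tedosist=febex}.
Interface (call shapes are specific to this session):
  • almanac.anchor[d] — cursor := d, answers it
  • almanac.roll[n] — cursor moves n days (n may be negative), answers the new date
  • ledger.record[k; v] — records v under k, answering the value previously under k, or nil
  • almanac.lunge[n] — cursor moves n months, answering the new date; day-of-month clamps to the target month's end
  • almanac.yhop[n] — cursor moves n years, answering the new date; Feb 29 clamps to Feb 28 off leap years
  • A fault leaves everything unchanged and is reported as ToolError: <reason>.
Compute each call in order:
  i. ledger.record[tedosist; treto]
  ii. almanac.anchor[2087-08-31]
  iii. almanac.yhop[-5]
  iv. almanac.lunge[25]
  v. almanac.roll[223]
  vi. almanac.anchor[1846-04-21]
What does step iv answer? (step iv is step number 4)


Answer: 2084-09-30

Derivation:
[in] record k: tedosist v: treto
[out] febex
[in] anchor d: 2087-08-31
[out] 2087-08-31
[in] yhop n: -5
[out] 2082-08-31
[in] lunge n: 25
[out] 2084-09-30
[in] roll n: 223
[out] 2085-05-11
[in] anchor d: 1846-04-21
[out] 1846-04-21


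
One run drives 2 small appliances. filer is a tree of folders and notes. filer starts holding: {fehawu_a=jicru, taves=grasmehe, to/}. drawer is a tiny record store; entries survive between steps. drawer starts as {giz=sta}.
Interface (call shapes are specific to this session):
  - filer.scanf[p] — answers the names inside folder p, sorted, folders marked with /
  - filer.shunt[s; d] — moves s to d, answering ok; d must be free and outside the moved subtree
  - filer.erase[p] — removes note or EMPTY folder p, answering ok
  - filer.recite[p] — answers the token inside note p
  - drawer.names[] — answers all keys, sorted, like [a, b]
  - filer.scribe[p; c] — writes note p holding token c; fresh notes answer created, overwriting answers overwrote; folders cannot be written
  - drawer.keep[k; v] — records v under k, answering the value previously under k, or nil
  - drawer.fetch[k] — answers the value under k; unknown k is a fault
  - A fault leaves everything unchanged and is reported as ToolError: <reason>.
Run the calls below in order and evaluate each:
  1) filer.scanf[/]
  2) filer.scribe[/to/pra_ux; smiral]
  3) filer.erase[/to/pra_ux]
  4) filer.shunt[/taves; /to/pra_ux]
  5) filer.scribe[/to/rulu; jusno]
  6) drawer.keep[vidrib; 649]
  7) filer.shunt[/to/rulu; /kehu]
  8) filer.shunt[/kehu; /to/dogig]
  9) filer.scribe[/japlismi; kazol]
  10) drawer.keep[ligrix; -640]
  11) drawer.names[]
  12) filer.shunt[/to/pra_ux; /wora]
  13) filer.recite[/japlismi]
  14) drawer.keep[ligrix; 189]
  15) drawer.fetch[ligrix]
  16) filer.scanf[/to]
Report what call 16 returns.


Answer: [dogig]

Derivation:
# filer.scanf(/) -> [fehawu_a, taves, to/]
# filer.scribe(/to/pra_ux, smiral) -> created
# filer.erase(/to/pra_ux) -> ok
# filer.shunt(/taves, /to/pra_ux) -> ok
# filer.scribe(/to/rulu, jusno) -> created
# drawer.keep(vidrib, 649) -> nil
# filer.shunt(/to/rulu, /kehu) -> ok
# filer.shunt(/kehu, /to/dogig) -> ok
# filer.scribe(/japlismi, kazol) -> created
# drawer.keep(ligrix, -640) -> nil
# drawer.names() -> [giz, ligrix, vidrib]
# filer.shunt(/to/pra_ux, /wora) -> ok
# filer.recite(/japlismi) -> kazol
# drawer.keep(ligrix, 189) -> -640
# drawer.fetch(ligrix) -> 189
# filer.scanf(/to) -> [dogig]


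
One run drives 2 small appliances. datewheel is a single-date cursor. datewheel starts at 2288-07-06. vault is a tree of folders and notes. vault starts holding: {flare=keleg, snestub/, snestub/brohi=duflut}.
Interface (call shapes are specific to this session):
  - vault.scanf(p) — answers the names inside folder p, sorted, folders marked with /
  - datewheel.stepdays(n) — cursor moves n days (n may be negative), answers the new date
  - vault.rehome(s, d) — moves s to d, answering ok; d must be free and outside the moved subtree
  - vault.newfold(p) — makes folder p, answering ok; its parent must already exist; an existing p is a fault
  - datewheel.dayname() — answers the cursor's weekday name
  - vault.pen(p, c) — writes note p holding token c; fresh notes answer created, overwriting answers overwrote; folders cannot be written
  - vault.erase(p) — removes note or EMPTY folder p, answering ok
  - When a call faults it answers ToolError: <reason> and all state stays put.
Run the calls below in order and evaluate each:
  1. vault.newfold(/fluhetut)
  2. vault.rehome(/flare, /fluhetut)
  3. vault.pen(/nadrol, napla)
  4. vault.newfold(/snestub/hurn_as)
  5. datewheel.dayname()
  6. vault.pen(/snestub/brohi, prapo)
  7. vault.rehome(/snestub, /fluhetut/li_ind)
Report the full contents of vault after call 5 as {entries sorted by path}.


$ newfold /fluhetut
= ok
$ rehome /flare /fluhetut
= ToolError: exists
$ pen /nadrol napla
= created
$ newfold /snestub/hurn_as
= ok
$ dayname
= Friday
$ pen /snestub/brohi prapo
= overwrote
$ rehome /snestub /fluhetut/li_ind
= ok

Answer: {flare=keleg, fluhetut/, nadrol=napla, snestub/, snestub/brohi=duflut, snestub/hurn_as/}


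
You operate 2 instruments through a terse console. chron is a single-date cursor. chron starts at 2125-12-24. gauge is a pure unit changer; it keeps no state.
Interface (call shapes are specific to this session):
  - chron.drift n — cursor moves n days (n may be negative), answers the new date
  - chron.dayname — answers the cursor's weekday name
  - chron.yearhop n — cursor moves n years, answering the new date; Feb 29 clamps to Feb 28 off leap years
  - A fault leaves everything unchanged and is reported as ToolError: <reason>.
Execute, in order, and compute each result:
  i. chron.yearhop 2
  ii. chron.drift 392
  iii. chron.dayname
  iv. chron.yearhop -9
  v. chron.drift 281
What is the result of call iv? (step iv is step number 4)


# 1. chron.yearhop(n: 2) ~> 2127-12-24
# 2. chron.drift(n: 392) ~> 2129-01-19
# 3. chron.dayname() ~> Wednesday
# 4. chron.yearhop(n: -9) ~> 2120-01-19
# 5. chron.drift(n: 281) ~> 2120-10-26

Answer: 2120-01-19


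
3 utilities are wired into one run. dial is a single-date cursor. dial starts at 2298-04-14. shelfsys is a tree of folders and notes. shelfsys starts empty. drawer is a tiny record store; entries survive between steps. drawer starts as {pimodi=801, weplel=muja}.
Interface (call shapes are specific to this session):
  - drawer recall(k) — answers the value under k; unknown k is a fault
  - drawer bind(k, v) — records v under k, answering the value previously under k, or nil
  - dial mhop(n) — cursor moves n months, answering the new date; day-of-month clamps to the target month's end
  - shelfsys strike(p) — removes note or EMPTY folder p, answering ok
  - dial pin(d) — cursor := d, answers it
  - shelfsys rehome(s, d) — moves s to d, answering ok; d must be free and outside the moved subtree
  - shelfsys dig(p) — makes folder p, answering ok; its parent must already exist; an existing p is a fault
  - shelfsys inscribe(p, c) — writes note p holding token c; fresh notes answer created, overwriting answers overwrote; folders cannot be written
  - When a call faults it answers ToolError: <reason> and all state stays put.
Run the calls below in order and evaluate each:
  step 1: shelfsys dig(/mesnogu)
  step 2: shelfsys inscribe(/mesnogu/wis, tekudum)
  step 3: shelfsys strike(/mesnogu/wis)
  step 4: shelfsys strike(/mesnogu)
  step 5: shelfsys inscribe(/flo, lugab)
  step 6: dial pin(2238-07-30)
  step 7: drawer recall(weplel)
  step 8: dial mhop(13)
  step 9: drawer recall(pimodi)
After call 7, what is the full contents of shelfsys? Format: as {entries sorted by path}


Answer: {flo=lugab}

Derivation:
Act: shelfsys dig[p=/mesnogu]
Obs: ok
Act: shelfsys inscribe[p=/mesnogu/wis; c=tekudum]
Obs: created
Act: shelfsys strike[p=/mesnogu/wis]
Obs: ok
Act: shelfsys strike[p=/mesnogu]
Obs: ok
Act: shelfsys inscribe[p=/flo; c=lugab]
Obs: created
Act: dial pin[d=2238-07-30]
Obs: 2238-07-30
Act: drawer recall[k=weplel]
Obs: muja
Act: dial mhop[n=13]
Obs: 2239-08-30
Act: drawer recall[k=pimodi]
Obs: 801


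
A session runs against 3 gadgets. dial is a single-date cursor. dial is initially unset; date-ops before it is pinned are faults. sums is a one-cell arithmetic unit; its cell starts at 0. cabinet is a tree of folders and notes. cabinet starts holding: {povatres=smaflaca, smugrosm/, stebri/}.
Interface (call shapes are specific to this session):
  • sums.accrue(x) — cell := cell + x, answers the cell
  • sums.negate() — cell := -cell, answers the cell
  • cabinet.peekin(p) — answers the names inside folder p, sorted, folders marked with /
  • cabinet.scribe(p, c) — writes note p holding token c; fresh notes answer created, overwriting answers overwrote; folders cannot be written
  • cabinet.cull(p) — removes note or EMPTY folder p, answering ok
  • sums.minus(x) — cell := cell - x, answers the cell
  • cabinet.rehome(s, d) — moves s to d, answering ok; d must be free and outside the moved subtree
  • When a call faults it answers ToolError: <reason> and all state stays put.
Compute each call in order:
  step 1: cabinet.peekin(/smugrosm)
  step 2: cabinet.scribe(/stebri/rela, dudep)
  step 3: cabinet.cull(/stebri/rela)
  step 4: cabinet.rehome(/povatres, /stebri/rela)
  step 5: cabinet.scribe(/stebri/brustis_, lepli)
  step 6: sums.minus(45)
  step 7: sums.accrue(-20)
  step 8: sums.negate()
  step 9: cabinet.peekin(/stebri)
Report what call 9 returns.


# peekin(p→/smugrosm) ~> []
# scribe(p→/stebri/rela, c→dudep) ~> created
# cull(p→/stebri/rela) ~> ok
# rehome(s→/povatres, d→/stebri/rela) ~> ok
# scribe(p→/stebri/brustis_, c→lepli) ~> created
# minus(x→45) ~> -45
# accrue(x→-20) ~> -65
# negate() ~> 65
# peekin(p→/stebri) ~> [brustis_, rela]

Answer: [brustis_, rela]


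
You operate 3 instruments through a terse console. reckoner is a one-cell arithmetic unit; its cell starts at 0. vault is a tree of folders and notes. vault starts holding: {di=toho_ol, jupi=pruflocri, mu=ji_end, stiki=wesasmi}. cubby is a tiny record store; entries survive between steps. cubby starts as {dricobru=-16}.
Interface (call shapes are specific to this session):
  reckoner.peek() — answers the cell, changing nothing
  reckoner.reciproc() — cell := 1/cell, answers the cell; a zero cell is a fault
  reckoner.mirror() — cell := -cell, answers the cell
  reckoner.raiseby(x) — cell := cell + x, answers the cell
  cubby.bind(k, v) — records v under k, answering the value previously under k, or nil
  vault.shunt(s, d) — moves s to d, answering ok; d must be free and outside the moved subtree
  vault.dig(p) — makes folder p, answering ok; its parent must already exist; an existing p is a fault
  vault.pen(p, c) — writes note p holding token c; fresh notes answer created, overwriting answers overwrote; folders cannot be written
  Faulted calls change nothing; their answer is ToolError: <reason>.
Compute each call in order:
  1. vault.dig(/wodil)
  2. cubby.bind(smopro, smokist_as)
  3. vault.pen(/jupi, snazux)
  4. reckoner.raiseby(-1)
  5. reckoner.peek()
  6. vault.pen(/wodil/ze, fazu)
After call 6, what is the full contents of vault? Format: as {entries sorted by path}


;; dig(p: /wodil) ~> ok
;; bind(k: smopro, v: smokist_as) ~> nil
;; pen(p: /jupi, c: snazux) ~> overwrote
;; raiseby(x: -1) ~> -1
;; peek() ~> -1
;; pen(p: /wodil/ze, c: fazu) ~> created

Answer: {di=toho_ol, jupi=snazux, mu=ji_end, stiki=wesasmi, wodil/, wodil/ze=fazu}


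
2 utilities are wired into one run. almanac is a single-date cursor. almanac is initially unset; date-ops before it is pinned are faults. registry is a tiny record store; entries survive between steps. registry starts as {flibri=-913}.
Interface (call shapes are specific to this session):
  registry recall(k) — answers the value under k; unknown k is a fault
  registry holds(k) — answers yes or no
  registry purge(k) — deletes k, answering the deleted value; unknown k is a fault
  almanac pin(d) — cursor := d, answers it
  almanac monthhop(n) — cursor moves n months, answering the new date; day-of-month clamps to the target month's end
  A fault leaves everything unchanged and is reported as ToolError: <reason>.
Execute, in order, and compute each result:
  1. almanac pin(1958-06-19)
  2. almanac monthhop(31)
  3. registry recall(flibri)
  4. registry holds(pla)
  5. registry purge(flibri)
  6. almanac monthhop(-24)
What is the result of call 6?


Answer: 1959-01-19

Derivation:
→ almanac pin(d→1958-06-19)
← 1958-06-19
→ almanac monthhop(n→31)
← 1961-01-19
→ registry recall(k→flibri)
← -913
→ registry holds(k→pla)
← no
→ registry purge(k→flibri)
← -913
→ almanac monthhop(n→-24)
← 1959-01-19


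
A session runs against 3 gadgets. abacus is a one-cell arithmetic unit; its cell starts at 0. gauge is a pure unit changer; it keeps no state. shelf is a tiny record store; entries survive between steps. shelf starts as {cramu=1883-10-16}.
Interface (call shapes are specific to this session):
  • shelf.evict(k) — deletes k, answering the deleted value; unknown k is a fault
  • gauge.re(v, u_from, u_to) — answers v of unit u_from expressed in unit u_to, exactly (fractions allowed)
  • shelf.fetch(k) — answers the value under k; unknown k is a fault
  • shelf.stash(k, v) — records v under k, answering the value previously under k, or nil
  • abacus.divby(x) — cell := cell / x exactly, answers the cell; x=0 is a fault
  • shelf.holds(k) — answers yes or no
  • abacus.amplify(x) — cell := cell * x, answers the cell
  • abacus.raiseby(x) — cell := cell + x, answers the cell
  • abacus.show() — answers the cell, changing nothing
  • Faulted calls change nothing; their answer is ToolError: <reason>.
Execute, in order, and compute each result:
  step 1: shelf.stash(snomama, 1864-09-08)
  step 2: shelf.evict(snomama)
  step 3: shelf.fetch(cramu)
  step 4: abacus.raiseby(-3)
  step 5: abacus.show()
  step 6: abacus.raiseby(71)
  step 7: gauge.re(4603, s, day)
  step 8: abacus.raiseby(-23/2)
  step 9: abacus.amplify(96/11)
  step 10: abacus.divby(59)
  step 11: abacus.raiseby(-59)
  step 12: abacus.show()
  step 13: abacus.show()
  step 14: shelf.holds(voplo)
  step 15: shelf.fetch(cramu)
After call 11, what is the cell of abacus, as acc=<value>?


Answer: acc=-32867/649

Derivation:
==> shelf.stash(k=snomama, v=1864-09-08)
<== nil
==> shelf.evict(k=snomama)
<== 1864-09-08
==> shelf.fetch(k=cramu)
<== 1883-10-16
==> abacus.raiseby(x=-3)
<== -3
==> abacus.show()
<== -3
==> abacus.raiseby(x=71)
<== 68
==> gauge.re(v=4603, u_from=s, u_to=day)
<== 4603/86400
==> abacus.raiseby(x=-23/2)
<== 113/2
==> abacus.amplify(x=96/11)
<== 5424/11
==> abacus.divby(x=59)
<== 5424/649
==> abacus.raiseby(x=-59)
<== -32867/649
==> abacus.show()
<== -32867/649
==> abacus.show()
<== -32867/649
==> shelf.holds(k=voplo)
<== no
==> shelf.fetch(k=cramu)
<== 1883-10-16


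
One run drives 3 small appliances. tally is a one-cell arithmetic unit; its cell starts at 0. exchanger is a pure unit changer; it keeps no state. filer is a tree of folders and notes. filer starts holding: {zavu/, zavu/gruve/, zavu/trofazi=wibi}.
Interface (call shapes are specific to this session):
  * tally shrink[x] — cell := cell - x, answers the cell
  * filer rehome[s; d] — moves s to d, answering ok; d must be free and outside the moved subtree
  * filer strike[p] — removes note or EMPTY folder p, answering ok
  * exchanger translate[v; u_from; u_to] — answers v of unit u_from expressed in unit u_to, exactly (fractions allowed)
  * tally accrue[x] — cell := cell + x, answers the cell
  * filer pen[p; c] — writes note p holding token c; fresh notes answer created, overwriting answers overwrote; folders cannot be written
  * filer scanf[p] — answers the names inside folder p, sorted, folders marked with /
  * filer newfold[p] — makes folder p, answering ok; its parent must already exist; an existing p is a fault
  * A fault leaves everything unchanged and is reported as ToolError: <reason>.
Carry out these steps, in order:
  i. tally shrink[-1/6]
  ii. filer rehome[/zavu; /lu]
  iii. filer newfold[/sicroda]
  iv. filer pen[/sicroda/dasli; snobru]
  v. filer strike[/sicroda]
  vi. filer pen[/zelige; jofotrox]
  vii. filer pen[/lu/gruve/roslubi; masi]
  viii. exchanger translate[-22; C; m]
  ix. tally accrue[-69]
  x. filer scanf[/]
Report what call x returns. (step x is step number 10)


Answer: [lu/, sicroda/, zelige]

Derivation:
Do: tally shrink[-1/6]
See: 1/6
Do: filer rehome[/zavu; /lu]
See: ok
Do: filer newfold[/sicroda]
See: ok
Do: filer pen[/sicroda/dasli; snobru]
See: created
Do: filer strike[/sicroda]
See: ToolError: not empty
Do: filer pen[/zelige; jofotrox]
See: created
Do: filer pen[/lu/gruve/roslubi; masi]
See: created
Do: exchanger translate[-22; C; m]
See: ToolError: incompatible units
Do: tally accrue[-69]
See: -413/6
Do: filer scanf[/]
See: [lu/, sicroda/, zelige]


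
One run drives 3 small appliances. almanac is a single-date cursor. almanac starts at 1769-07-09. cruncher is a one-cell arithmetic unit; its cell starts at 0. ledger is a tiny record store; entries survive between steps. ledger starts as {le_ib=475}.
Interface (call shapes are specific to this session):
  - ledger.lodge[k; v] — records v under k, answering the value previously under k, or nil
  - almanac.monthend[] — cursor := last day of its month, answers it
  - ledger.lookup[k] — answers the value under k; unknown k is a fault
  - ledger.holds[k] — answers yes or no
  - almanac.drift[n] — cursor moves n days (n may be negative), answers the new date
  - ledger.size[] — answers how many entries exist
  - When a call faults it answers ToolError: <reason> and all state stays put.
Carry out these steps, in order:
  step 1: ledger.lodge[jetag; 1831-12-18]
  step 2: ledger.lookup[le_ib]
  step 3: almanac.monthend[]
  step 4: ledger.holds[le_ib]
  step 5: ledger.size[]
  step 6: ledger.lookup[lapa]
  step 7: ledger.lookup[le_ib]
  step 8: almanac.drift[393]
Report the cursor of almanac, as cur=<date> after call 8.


Answer: cur=1770-08-28

Derivation:
Act: ledger.lodge[jetag; 1831-12-18]
Obs: nil
Act: ledger.lookup[le_ib]
Obs: 475
Act: almanac.monthend[]
Obs: 1769-07-31
Act: ledger.holds[le_ib]
Obs: yes
Act: ledger.size[]
Obs: 2
Act: ledger.lookup[lapa]
Obs: ToolError: no such key lapa
Act: ledger.lookup[le_ib]
Obs: 475
Act: almanac.drift[393]
Obs: 1770-08-28


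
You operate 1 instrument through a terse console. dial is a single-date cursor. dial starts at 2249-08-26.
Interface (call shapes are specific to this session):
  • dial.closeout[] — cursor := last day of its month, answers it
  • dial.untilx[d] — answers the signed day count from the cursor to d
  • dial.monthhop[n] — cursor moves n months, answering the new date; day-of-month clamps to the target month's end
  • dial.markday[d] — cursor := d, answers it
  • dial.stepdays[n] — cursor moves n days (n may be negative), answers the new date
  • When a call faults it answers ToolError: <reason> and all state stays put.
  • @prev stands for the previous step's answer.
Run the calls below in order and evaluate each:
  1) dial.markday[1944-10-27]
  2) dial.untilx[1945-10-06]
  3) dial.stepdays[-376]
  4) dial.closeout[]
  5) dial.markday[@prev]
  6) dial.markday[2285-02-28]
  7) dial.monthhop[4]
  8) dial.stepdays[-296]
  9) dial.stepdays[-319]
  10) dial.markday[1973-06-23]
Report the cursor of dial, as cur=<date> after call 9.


CALL dial.markday[1944-10-27]
RET  1944-10-27
CALL dial.untilx[1945-10-06]
RET  344
CALL dial.stepdays[-376]
RET  1943-10-17
CALL dial.closeout[]
RET  1943-10-31
CALL dial.markday[@prev]
RET  1943-10-31
CALL dial.markday[2285-02-28]
RET  2285-02-28
CALL dial.monthhop[4]
RET  2285-06-28
CALL dial.stepdays[-296]
RET  2284-09-05
CALL dial.stepdays[-319]
RET  2283-10-22
CALL dial.markday[1973-06-23]
RET  1973-06-23

Answer: cur=2283-10-22


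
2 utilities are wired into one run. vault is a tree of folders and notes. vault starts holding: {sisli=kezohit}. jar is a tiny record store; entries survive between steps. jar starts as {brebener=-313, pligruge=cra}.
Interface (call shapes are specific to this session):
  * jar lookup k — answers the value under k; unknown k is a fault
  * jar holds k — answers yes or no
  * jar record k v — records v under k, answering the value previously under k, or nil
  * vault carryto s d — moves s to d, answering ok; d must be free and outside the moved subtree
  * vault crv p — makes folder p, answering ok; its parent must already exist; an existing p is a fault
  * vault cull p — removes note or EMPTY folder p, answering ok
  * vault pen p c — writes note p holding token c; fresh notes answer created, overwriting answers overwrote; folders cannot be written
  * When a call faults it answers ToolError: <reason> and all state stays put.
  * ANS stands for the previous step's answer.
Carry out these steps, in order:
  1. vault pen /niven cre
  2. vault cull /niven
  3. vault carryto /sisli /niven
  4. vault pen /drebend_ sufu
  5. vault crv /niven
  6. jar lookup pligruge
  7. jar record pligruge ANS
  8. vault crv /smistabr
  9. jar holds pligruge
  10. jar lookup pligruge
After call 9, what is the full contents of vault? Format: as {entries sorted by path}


Then vault pen(p: /niven, c: cre), → created.
I use vault cull(p: /niven), giving ok.
I run vault carryto(s: /sisli, d: /niven), which returns ok.
Then vault pen(p: /drebend_, c: sufu), → created.
Invoking vault crv(p: /niven), giving ToolError: exists.
I call jar lookup(k: pligruge), → cra.
I try jar record(k: pligruge, v: ANS), which returns cra.
Next I call vault crv(p: /smistabr), and see ok.
I call jar holds(k: pligruge), giving yes.
I call jar lookup(k: pligruge), and get cra.

Answer: {drebend_=sufu, niven=kezohit, smistabr/}


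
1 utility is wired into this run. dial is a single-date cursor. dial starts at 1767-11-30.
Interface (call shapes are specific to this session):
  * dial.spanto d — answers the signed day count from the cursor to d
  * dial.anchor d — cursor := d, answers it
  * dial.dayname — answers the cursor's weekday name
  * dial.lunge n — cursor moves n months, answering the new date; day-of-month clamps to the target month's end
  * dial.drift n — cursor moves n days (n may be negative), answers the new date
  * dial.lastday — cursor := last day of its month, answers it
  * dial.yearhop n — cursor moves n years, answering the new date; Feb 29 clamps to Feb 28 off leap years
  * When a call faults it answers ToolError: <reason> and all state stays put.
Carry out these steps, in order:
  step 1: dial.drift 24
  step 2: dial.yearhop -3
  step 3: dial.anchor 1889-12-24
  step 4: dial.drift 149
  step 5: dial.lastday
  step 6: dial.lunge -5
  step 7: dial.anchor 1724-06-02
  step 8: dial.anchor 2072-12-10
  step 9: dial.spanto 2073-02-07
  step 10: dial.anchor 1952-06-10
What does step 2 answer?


// 1. dial.drift(n→24) : 1767-12-24
// 2. dial.yearhop(n→-3) : 1764-12-24
// 3. dial.anchor(d→1889-12-24) : 1889-12-24
// 4. dial.drift(n→149) : 1890-05-22
// 5. dial.lastday() : 1890-05-31
// 6. dial.lunge(n→-5) : 1889-12-31
// 7. dial.anchor(d→1724-06-02) : 1724-06-02
// 8. dial.anchor(d→2072-12-10) : 2072-12-10
// 9. dial.spanto(d→2073-02-07) : 59
// 10. dial.anchor(d→1952-06-10) : 1952-06-10

Answer: 1764-12-24


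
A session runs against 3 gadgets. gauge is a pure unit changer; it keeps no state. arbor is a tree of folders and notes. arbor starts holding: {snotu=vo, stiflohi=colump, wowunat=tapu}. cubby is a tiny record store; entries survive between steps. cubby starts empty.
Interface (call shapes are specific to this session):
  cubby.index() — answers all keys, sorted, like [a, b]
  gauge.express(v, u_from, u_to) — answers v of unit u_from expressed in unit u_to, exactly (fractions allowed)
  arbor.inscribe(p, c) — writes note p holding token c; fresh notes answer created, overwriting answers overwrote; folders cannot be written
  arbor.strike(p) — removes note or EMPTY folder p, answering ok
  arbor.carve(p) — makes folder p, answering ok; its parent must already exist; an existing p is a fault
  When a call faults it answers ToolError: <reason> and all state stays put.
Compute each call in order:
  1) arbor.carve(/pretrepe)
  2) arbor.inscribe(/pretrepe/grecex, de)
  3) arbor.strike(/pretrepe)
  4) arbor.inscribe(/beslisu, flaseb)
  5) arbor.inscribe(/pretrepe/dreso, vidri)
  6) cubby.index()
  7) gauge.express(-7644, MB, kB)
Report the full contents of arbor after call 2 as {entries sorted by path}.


Answer: {pretrepe/, pretrepe/grecex=de, snotu=vo, stiflohi=colump, wowunat=tapu}

Derivation:
> arbor.carve p→/pretrepe
[out] ok
> arbor.inscribe p→/pretrepe/grecex c→de
[out] created
> arbor.strike p→/pretrepe
[out] ToolError: not empty
> arbor.inscribe p→/beslisu c→flaseb
[out] created
> arbor.inscribe p→/pretrepe/dreso c→vidri
[out] created
> cubby.index
[out] []
> gauge.express v→-7644 u_from→MB u_to→kB
[out] -7644000


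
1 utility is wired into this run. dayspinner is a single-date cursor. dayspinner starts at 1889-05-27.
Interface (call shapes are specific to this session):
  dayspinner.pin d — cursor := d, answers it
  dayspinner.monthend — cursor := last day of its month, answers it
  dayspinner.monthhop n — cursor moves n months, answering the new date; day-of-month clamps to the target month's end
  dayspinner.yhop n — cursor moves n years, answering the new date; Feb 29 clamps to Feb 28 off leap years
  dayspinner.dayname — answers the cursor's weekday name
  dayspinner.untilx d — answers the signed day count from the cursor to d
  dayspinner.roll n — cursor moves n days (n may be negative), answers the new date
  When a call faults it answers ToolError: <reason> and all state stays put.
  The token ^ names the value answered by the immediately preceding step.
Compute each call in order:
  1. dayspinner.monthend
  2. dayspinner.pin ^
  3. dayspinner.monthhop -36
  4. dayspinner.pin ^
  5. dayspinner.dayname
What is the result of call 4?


Answer: 1886-05-31

Derivation:
;; dayspinner.monthend() : 1889-05-31
;; dayspinner.pin(d=^) : 1889-05-31
;; dayspinner.monthhop(n=-36) : 1886-05-31
;; dayspinner.pin(d=^) : 1886-05-31
;; dayspinner.dayname() : Monday


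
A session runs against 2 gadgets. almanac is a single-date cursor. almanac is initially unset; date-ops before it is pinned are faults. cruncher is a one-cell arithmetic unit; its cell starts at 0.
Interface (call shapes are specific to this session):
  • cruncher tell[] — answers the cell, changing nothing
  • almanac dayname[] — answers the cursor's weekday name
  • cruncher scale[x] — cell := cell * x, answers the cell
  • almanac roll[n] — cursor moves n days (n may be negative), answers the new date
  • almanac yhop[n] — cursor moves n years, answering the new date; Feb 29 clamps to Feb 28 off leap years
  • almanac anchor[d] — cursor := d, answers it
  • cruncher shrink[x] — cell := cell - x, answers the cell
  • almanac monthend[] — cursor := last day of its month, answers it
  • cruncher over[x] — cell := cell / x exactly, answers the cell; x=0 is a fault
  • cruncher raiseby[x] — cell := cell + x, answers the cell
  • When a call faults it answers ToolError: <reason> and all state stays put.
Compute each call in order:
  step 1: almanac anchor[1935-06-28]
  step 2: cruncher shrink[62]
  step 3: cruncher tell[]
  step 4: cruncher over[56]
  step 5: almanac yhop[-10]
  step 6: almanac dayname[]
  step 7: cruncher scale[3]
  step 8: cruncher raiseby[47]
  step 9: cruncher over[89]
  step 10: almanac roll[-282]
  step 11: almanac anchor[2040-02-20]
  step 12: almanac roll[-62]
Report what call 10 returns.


Answer: 1924-09-19

Derivation:
$ almanac anchor 1935-06-28
:: 1935-06-28
$ cruncher shrink 62
:: -62
$ cruncher tell
:: -62
$ cruncher over 56
:: -31/28
$ almanac yhop -10
:: 1925-06-28
$ almanac dayname
:: Sunday
$ cruncher scale 3
:: -93/28
$ cruncher raiseby 47
:: 1223/28
$ cruncher over 89
:: 1223/2492
$ almanac roll -282
:: 1924-09-19
$ almanac anchor 2040-02-20
:: 2040-02-20
$ almanac roll -62
:: 2039-12-20


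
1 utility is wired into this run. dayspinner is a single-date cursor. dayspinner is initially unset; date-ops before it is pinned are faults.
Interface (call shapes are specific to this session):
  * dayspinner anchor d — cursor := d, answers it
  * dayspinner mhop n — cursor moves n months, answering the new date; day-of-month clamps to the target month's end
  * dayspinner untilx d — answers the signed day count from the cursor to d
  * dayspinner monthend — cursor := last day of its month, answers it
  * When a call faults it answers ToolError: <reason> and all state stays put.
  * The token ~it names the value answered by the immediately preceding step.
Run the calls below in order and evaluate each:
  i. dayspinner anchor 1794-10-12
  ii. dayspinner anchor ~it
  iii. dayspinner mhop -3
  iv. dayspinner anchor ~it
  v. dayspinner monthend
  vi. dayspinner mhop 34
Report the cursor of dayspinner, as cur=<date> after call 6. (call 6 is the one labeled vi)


CALL dayspinner anchor[d→1794-10-12]
RET  1794-10-12
CALL dayspinner anchor[d→~it]
RET  1794-10-12
CALL dayspinner mhop[n→-3]
RET  1794-07-12
CALL dayspinner anchor[d→~it]
RET  1794-07-12
CALL dayspinner monthend[]
RET  1794-07-31
CALL dayspinner mhop[n→34]
RET  1797-05-31

Answer: cur=1797-05-31


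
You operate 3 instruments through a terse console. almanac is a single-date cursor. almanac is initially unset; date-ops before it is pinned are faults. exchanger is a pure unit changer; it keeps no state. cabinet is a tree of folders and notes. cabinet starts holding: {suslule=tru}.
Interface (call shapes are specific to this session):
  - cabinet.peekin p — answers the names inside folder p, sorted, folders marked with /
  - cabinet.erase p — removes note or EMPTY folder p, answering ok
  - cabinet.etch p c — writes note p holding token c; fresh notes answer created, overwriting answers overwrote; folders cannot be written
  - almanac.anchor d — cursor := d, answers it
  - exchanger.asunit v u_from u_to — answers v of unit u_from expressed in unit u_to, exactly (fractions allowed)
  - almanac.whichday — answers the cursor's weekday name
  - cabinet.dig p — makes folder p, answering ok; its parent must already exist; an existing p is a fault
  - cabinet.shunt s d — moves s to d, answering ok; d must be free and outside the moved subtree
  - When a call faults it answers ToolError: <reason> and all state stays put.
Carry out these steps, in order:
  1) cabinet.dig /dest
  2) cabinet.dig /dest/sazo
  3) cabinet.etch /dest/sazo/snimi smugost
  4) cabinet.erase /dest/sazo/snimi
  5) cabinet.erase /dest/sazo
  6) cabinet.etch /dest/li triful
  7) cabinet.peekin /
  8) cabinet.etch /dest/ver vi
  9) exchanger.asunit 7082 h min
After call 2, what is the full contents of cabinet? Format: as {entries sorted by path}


-- 1. cabinet.dig(p=/dest) ~> ok
-- 2. cabinet.dig(p=/dest/sazo) ~> ok
-- 3. cabinet.etch(p=/dest/sazo/snimi, c=smugost) ~> created
-- 4. cabinet.erase(p=/dest/sazo/snimi) ~> ok
-- 5. cabinet.erase(p=/dest/sazo) ~> ok
-- 6. cabinet.etch(p=/dest/li, c=triful) ~> created
-- 7. cabinet.peekin(p=/) ~> [dest/, suslule]
-- 8. cabinet.etch(p=/dest/ver, c=vi) ~> created
-- 9. exchanger.asunit(v=7082, u_from=h, u_to=min) ~> 424920

Answer: {dest/, dest/sazo/, suslule=tru}


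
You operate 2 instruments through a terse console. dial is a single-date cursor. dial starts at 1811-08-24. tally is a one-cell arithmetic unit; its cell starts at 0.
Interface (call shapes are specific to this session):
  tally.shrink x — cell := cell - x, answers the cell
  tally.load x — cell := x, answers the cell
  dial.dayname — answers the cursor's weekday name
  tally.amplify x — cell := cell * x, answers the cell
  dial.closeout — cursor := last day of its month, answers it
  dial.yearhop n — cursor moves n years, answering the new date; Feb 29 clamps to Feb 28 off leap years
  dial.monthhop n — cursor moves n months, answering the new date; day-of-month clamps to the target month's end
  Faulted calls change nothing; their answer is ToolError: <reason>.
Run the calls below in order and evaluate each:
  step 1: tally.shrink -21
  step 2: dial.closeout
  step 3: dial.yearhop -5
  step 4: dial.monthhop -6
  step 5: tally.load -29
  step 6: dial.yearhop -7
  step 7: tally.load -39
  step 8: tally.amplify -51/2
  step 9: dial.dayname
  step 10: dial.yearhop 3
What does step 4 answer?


>> tally.shrink(x: -21)
<< 21
>> dial.closeout()
<< 1811-08-31
>> dial.yearhop(n: -5)
<< 1806-08-31
>> dial.monthhop(n: -6)
<< 1806-02-28
>> tally.load(x: -29)
<< -29
>> dial.yearhop(n: -7)
<< 1799-02-28
>> tally.load(x: -39)
<< -39
>> tally.amplify(x: -51/2)
<< 1989/2
>> dial.dayname()
<< Thursday
>> dial.yearhop(n: 3)
<< 1802-02-28

Answer: 1806-02-28


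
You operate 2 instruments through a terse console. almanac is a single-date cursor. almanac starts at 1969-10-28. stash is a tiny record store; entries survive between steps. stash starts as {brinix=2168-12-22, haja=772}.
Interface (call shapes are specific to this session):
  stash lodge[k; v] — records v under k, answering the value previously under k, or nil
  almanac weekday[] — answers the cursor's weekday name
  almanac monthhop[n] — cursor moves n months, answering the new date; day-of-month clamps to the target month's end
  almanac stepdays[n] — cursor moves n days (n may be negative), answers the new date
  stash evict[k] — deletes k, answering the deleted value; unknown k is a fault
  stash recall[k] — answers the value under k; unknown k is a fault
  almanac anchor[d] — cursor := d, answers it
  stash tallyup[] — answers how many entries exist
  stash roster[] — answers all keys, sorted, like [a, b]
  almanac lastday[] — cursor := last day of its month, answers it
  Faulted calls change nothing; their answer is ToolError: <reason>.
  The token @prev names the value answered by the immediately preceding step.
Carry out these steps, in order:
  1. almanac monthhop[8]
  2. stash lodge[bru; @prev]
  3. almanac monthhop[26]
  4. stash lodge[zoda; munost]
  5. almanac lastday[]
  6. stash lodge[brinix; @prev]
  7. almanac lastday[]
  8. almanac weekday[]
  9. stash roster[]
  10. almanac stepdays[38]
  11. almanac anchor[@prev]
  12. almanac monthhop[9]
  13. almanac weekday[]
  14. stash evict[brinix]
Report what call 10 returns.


Act: almanac monthhop[n: 8]
Obs: 1970-06-28
Act: stash lodge[k: bru; v: @prev]
Obs: nil
Act: almanac monthhop[n: 26]
Obs: 1972-08-28
Act: stash lodge[k: zoda; v: munost]
Obs: nil
Act: almanac lastday[]
Obs: 1972-08-31
Act: stash lodge[k: brinix; v: @prev]
Obs: 2168-12-22
Act: almanac lastday[]
Obs: 1972-08-31
Act: almanac weekday[]
Obs: Thursday
Act: stash roster[]
Obs: [brinix, bru, haja, zoda]
Act: almanac stepdays[n: 38]
Obs: 1972-10-08
Act: almanac anchor[d: @prev]
Obs: 1972-10-08
Act: almanac monthhop[n: 9]
Obs: 1973-07-08
Act: almanac weekday[]
Obs: Sunday
Act: stash evict[k: brinix]
Obs: 1972-08-31

Answer: 1972-10-08
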